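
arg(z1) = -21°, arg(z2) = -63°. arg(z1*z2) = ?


arg(z1*z2) = -21° - 63° = -84°
Normalized to (-180°, 180°]: -84°

-84°


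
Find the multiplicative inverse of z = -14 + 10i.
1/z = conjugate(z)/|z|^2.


|z|^2 = 196+100 = 296
1/z = (-14 - 10i)/296

1/z = -0.0473 - 0.0338i


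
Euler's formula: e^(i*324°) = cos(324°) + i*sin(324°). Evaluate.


cos(324°) = 0.8090
sin(324°) = -0.5878

e^(i*324°) = 0.8090 - 0.5878i


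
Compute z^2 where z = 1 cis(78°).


r^2 = 1^2 = 1
n*theta = 2*78° = 156° = 156° (mod 360)
a = 1*cos(156°) = -0.9135
b = 1*sin(156°) = 0.4067

1 cis(156°) = -0.9135 + 0.4067i


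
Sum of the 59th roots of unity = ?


The sum of all 59th roots of unity is 0.
Geometric series: (1 - w^59)/(1 - w) = (1-1)/(1-w) = 0 since w^59 = 1, w ≠ 1.
Alternatively: coefficient of z^58 in z^59 - 1 is 0.

0


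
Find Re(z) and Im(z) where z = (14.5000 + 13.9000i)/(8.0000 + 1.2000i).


Multiply by conjugate: (14.5000 + 13.9000i)(8.0000 - 1.2000i) / (8^2 + 1.2^2)
Numerator real = 14.5*8 + 13.9*1.2 = 132.68
Numerator imag = 13.9*8 - 14.5*1.2 = 93.8
Denominator = 65.44
Re(z) = 132.68/65.44 = 2.0275
Im(z) = 93.8/65.44 = 1.4334

Re(z) = 2.0275, Im(z) = 1.4334


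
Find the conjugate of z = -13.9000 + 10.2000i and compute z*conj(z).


z_bar = -13.9000 - 10.2000i
z*z_bar = (-13.9)^2 + 10.2^2 = 193.21 + 104.04 = 297.25

z_bar = -13.9000 - 10.2000i, z*z_bar = 297.25


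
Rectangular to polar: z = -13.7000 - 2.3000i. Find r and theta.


r = sqrt(187.69+5.29) = sqrt(192.98) = 13.8917
theta = atan2(-2.3, -13.7) = -170.4699 degrees

r = 13.8917, theta = -170.4699 degrees


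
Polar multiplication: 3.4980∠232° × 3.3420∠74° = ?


r = 3.4980 * 3.3420 = 11.6903
theta = 232° + 74° = 306° = 306° (mod 360)

11.6903 cis(306°)


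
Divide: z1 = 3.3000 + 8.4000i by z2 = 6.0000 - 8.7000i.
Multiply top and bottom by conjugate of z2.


Conjugate of z2 = 6.0000 + 8.7000i
Numerator: (3.3000 + 8.4000i)(6.0000 + 8.7000i) = -53.2800 + 79.1100i
Denominator: 6^2 + (-8.7)^2 = 111.69
Result = (-53.2800 + 79.1100i)/111.69

-0.4770 + 0.7083i


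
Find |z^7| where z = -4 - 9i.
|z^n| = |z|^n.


|z| = sqrt(16+81) = sqrt(97) = 9.8489
|z^7| = |z|^7 = (sqrt(97))^7 = 97^3 * sqrt(97) = 912673*sqrt(97)

|z^7| = 912673*sqrt(97) ≈ 8988786.5965


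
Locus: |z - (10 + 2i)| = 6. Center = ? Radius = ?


|z - z0| = r is a circle with center z0 and radius r.
Center = (10, 2), radius = 6

Circle with center (10, 2) and radius 6


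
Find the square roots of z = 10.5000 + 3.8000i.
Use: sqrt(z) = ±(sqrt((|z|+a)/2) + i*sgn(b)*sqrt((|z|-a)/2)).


|z| = sqrt(110.25+14.44) = 11.1665
sqrt((|z|+a)/2) = sqrt((11.1665+10.5)/2) = sqrt(10.8332) = 3.2914
sqrt((|z|-a)/2) = sqrt((11.1665-10.5)/2) = sqrt(0.3332) = 0.5773

±(3.2914 + 0.5773i) i.e. 3.2914 + 0.5773i and -3.2914 - 0.5773i


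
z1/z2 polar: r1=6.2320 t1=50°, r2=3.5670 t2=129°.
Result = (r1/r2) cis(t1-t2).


r = 6.2320 / 3.5670 = 1.7471
theta = 50° - 129° = -79° = 281° (mod 360)

1.7471 cis(281°)


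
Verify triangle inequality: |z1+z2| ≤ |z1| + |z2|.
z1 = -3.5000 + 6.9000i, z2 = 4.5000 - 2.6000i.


|z1| = sqrt((-3.5)^2 + 6.9^2) = sqrt(59.86) = 7.7369
|z2| = sqrt(4.5^2 + (-2.6)^2) = sqrt(27.01) = 5.1971
z1+z2 = 1.0000 + 4.3000i
|z1+z2| = sqrt(19.49) = 4.4147
|z1|+|z2| = 7.7369 + 5.1971 = 12.9340

|z1+z2| = 4.4147 ≤ |z1|+|z2| = 12.9340 (verified)


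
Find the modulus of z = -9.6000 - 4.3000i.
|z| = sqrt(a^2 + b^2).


|z| = sqrt((-9.6)^2 + (-4.3)^2) = sqrt(92.16 + 18.49) = sqrt(110.65) = 10.5190

|z| = 10.5190


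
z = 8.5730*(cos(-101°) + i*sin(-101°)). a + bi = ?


a = 8.5730*cos(-101°) = 8.5730*(-0.19081) = -1.6358
b = 8.5730*sin(-101°) = 8.5730*(-0.98163) = -8.4155

-1.6358 - 8.4155i


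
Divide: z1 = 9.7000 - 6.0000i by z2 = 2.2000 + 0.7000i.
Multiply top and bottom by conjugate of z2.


Conjugate of z2 = 2.2000 - 0.7000i
Numerator: (9.7000 - 6.0000i)(2.2000 - 0.7000i) = 17.1400 - 19.9900i
Denominator: 2.2^2 + 0.7^2 = 5.33
Result = (17.1400 - 19.9900i)/5.33

3.2158 - 3.7505i


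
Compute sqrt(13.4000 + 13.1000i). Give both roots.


|z| = sqrt(179.56+171.61) = 18.7395
sqrt((|z|+a)/2) = sqrt((18.7395+13.4)/2) = sqrt(16.0698) = 4.0087
sqrt((|z|-a)/2) = sqrt((18.7395-13.4)/2) = sqrt(2.6698) = 1.6339

±(4.0087 + 1.6339i) i.e. 4.0087 + 1.6339i and -4.0087 - 1.6339i


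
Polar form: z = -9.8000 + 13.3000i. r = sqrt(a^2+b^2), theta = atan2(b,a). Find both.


r = sqrt(96.04+176.89) = sqrt(272.93) = 16.5206
theta = atan2(13.3, -9.8) = 126.3844 degrees

r = 16.5206, theta = 126.3844 degrees


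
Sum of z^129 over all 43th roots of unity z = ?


The roots are w_k = w^k with w = e^(2*pi*i/43), and (w^k)^129 = (w^129)^k.
So S = 1 + u + u^2 + ... + u^(42) with u = w^129.
129 = 3*43 + 0, so 129 is a multiple of 43 and u = (w^43)^3 = 1.
Every one of the 43 terms equals 1: S = 43

S = 43


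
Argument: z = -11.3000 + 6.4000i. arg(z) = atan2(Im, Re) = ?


Re = -11.3, Im = 6.4
arg = atan2(6.4, -11.3) = 150.4740 degrees

arg(z) = 150.4740 degrees


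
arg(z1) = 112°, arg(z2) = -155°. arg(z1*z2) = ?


arg(z1*z2) = 112° - 155° = -43°
Normalized to (-180°, 180°]: -43°

-43°


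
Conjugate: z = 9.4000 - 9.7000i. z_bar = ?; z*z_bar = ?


z_bar = 9.4000 + 9.7000i
z*z_bar = 9.4^2 + (-9.7)^2 = 88.36 + 94.09 = 182.45

z_bar = 9.4000 + 9.7000i, z*z_bar = 182.45


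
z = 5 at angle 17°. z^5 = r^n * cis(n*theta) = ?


r^5 = 5^5 = 3125
n*theta = 5*17° = 85° = 85° (mod 360)
a = 3125*cos(85°) = 272.3617
b = 3125*sin(85°) = 3113.1084

3125 cis(85°) = 272.3617 + 3113.1084i


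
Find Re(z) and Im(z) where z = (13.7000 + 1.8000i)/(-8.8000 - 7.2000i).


Multiply by conjugate: (13.7000 + 1.8000i)(-8.8000 + 7.2000i) / ((-8.8)^2 + (-7.2)^2)
Numerator real = 13.7*(-8.8) + 1.8*(-7.2) = -133.52
Numerator imag = 1.8*(-8.8) - 13.7*(-7.2) = 82.8
Denominator = 129.28
Re(z) = -133.52/129.28 = -1.0328
Im(z) = 82.8/129.28 = 0.6405

Re(z) = -1.0328, Im(z) = 0.6405


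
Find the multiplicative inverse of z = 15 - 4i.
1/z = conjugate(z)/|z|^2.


|z|^2 = 225+16 = 241
1/z = (15 + 4i)/241

1/z = 0.0622 + 0.0166i


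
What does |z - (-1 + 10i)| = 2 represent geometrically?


|z - z0| = r is a circle with center z0 and radius r.
Center = (-1, 10), radius = 2

Circle with center (-1, 10) and radius 2


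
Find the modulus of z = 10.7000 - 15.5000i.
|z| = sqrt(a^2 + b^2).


|z| = sqrt(10.7^2 + (-15.5)^2) = sqrt(114.49 + 240.25) = sqrt(354.74) = 18.8345

|z| = 18.8345


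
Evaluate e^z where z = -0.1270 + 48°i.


e^-0.1270 = 0.8807
cos(48°) = 0.6691
sin(48°) = 0.74314
Real = 0.8807*0.6691 = 0.5893
Imag = 0.8807*0.74314 = 0.6545

0.5893 + 0.6545i


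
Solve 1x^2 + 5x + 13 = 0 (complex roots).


disc = 5^2 - 4*1*13 = 25 - 52 = -27
sqrt(|disc|) = sqrt(27) = 5.1962
Real part = -5/(2*1) = -2.5000
Imag part = 5.1962/(2*1) = 2.5981

-2.5000 ± 2.5981i


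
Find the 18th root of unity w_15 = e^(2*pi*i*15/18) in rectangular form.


Angle = 360*15/18 = 300°
a = cos(300°) = 0.5000
b = sin(300°) = -0.8660

0.5000 - 0.8660i


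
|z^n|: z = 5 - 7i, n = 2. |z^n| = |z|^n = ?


|z| = sqrt(25+49) = sqrt(74) = 8.6023
|z^2| = |z|^2 = (sqrt(74))^2 = 74

|z^2| = 74


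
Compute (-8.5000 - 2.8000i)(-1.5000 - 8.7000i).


Real = -8.5*(-1.5) - (-2.8)*(-8.7) = 12.75 - 24.36 = -11.61
Imag = -8.5*(-8.7) - (1.5)*(-2.8) = 73.95 + 4.2 = 78.15

-11.6100 + 78.1500i


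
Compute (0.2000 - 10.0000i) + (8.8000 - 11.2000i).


Real: 0.2 + 8.8 = 9
Imag: -10 - 11.2 = -21.2

9.0000 - 21.2000i


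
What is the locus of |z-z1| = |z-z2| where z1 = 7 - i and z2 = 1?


Equal distances means the locus is the perpendicular bisector of z1 and z2.
Midpoint = ((7+1)/2, (-1+0)/2) = (4.0000, -0.5000)

Perpendicular bisector through (4.0000, -0.5000)


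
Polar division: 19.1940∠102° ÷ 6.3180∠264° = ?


r = 19.1940 / 6.3180 = 3.0380
theta = 102° - 264° = -162° = 198° (mod 360)

3.0380 cis(198°)


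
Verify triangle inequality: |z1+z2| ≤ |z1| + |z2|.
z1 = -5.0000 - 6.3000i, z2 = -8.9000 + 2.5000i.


|z1| = sqrt((-5)^2 + (-6.3)^2) = sqrt(64.69) = 8.0430
|z2| = sqrt((-8.9)^2 + 2.5^2) = sqrt(85.46) = 9.2445
z1+z2 = -13.9000 - 3.8000i
|z1+z2| = sqrt(207.65) = 14.4101
|z1|+|z2| = 8.0430 + 9.2445 = 17.2875

|z1+z2| = 14.4101 ≤ |z1|+|z2| = 17.2875 (verified)


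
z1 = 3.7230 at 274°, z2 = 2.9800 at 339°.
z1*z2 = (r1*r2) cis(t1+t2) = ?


r = 3.7230 * 2.9800 = 11.0945
theta = 274° + 339° = 613° = 253° (mod 360)

11.0945 cis(253°)


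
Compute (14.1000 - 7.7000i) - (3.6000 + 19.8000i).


Real: 14.1 - 3.6 = 10.5
Imag: -7.7 - 19.8 = -27.5

10.5000 - 27.5000i


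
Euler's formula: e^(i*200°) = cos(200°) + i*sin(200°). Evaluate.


cos(200°) = -0.9397
sin(200°) = -0.3420

e^(i*200°) = -0.9397 - 0.3420i


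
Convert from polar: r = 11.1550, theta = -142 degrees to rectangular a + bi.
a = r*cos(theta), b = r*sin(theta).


a = 11.1550*cos(-142°) = 11.1550*(-0.78801) = -8.7903
b = 11.1550*sin(-142°) = 11.1550*(-0.61566) = -6.8677

-8.7903 - 6.8677i


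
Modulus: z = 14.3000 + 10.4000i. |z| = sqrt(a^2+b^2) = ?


|z| = sqrt(14.3^2 + 10.4^2) = sqrt(204.49 + 108.16) = sqrt(312.65) = 17.6819

|z| = 17.6819


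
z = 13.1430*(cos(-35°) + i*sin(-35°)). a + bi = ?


a = 13.1430*cos(-35°) = 13.1430*0.81915 = 10.7661
b = 13.1430*sin(-35°) = 13.1430*(-0.573576) = -7.5385

10.7661 - 7.5385i


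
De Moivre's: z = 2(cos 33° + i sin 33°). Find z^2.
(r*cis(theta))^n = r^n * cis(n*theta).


r^2 = 2^2 = 4
n*theta = 2*33° = 66° = 66° (mod 360)
a = 4*cos(66°) = 1.6269
b = 4*sin(66°) = 3.6542

4 cis(66°) = 1.6269 + 3.6542i


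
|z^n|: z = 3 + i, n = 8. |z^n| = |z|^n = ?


|z| = sqrt(9+1) = sqrt(10) = 3.1623
|z^8| = |z|^8 = (sqrt(10))^8 = 10^4 = 10000

|z^8| = 10000


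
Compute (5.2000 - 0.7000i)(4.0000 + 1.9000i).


Real = 5.2*4 - (-0.7)*1.9 = 20.8 - (-1.33) = 22.13
Imag = 5.2*1.9 + 4*(-0.7) = 9.88 - (2.8) = 7.08

22.1300 + 7.0800i


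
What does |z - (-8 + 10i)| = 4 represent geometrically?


|z - z0| = r is a circle with center z0 and radius r.
Center = (-8, 10), radius = 4

Circle with center (-8, 10) and radius 4


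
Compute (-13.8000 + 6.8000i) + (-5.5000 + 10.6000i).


Real: -13.8 - 5.5 = -19.3
Imag: 6.8 + 10.6 = 17.4

-19.3000 + 17.4000i


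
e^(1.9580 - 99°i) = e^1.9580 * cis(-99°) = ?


e^1.9580 = 7.0851
cos(-99°) = -0.156434
sin(-99°) = -0.98769
Real = 7.0851*(-0.156434) = -1.1084
Imag = 7.0851*(-0.98769) = -6.9979

-1.1084 - 6.9979i


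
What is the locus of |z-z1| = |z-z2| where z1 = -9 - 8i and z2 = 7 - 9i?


Equal distances means the locus is the perpendicular bisector of z1 and z2.
Midpoint = ((-9+7)/2, (-8+(-9))/2) = (-1.0000, -8.5000)

Perpendicular bisector through (-1.0000, -8.5000)


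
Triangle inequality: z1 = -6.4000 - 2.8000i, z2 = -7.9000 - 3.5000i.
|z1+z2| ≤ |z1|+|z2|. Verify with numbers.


|z1| = sqrt((-6.4)^2 + (-2.8)^2) = sqrt(48.8) = 6.9857
|z2| = sqrt((-7.9)^2 + (-3.5)^2) = sqrt(74.66) = 8.6406
z1+z2 = -14.3000 - 6.3000i
|z1+z2| = sqrt(244.18) = 15.6263
|z1|+|z2| = 6.9857 + 8.6406 = 15.6263

|z1+z2| = 15.6263 ≤ |z1|+|z2| = 15.6263 (verified)


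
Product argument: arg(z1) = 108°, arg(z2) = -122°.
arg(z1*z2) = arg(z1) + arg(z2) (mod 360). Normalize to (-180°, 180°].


arg(z1*z2) = 108° - 122° = -14°
Normalized to (-180°, 180°]: -14°

-14°


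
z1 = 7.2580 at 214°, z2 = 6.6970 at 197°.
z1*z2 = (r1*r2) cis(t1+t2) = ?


r = 7.2580 * 6.6970 = 48.6068
theta = 214° + 197° = 411° = 51° (mod 360)

48.6068 cis(51°)


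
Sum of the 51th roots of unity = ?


The sum of all 51th roots of unity is 0.
Geometric series: (1 - w^51)/(1 - w) = (1-1)/(1-w) = 0 since w^51 = 1, w ≠ 1.
Alternatively: coefficient of z^50 in z^51 - 1 is 0.

0


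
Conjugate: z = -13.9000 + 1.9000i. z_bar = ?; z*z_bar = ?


z_bar = -13.9000 - 1.9000i
z*z_bar = (-13.9)^2 + 1.9^2 = 193.21 + 3.61 = 196.82

z_bar = -13.9000 - 1.9000i, z*z_bar = 196.82


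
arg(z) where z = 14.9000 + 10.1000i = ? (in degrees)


Re = 14.9, Im = 10.1
arg = atan2(10.1, 14.9) = 34.1315 degrees

arg(z) = 34.1315 degrees


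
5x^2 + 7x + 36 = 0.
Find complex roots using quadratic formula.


disc = 7^2 - 4*5*36 = 49 - 720 = -671
sqrt(|disc|) = sqrt(671) = 25.9037
Real part = -7/(2*5) = -0.7000
Imag part = 25.9037/(2*5) = 2.5904

-0.7000 ± 2.5904i


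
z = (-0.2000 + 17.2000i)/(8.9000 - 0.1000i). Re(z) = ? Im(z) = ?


Multiply by conjugate: (-0.2000 + 17.2000i)(8.9000 + 0.1000i) / (8.9^2 + (-0.1)^2)
Numerator real = -0.2*8.9 + 17.2*(-0.1) = -3.5
Numerator imag = 17.2*8.9 - (-0.2)*(-0.1) = 153.06
Denominator = 79.22
Re(z) = -3.5/79.22 = -0.0442
Im(z) = 153.06/79.22 = 1.9321

Re(z) = -0.0442, Im(z) = 1.9321


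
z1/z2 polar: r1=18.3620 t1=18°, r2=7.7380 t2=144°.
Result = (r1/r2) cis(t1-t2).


r = 18.3620 / 7.7380 = 2.3730
theta = 18° - 144° = -126° = 234° (mod 360)

2.3730 cis(234°)


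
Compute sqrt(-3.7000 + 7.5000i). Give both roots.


|z| = sqrt(13.69+56.25) = 8.3630
sqrt((|z|+a)/2) = sqrt((8.3630+(-3.7))/2) = sqrt(2.3315) = 1.5269
sqrt((|z|-a)/2) = sqrt((8.3630-(-3.7))/2) = sqrt(6.0315) = 2.4559

±(1.5269 + 2.4559i) i.e. 1.5269 + 2.4559i and -1.5269 - 2.4559i


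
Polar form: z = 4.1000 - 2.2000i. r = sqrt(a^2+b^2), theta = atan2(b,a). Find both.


r = sqrt(16.81+4.84) = sqrt(21.65) = 4.6530
theta = atan2(-2.2, 4.1) = -28.2174 degrees

r = 4.6530, theta = -28.2174 degrees


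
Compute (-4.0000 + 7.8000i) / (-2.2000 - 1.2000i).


Conjugate of z2 = -2.2000 + 1.2000i
Numerator: (-4.0000 + 7.8000i)(-2.2000 + 1.2000i) = -0.5600 - 21.9600i
Denominator: (-2.2)^2 + (-1.2)^2 = 6.28
Result = (-0.5600 - 21.9600i)/6.28

-0.0892 - 3.4968i


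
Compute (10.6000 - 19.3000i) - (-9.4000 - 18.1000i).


Real: 10.6 + 9.4 = 20
Imag: -19.3 + 18.1 = -1.2

20.0000 - 1.2000i


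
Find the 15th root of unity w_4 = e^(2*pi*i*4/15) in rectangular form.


Angle = 360*4/15 = 96°
a = cos(96°) = -0.1045
b = sin(96°) = 0.9945

-0.1045 + 0.9945i


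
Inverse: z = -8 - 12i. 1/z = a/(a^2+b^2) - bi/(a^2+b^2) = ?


|z|^2 = 64+144 = 208
1/z = (-8 + 12i)/208

1/z = -0.0385 + 0.0577i


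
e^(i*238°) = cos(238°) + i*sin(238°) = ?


cos(238°) = -0.5299
sin(238°) = -0.8480

e^(i*238°) = -0.5299 - 0.8480i


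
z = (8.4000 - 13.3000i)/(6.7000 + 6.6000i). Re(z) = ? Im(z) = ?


Multiply by conjugate: (8.4000 - 13.3000i)(6.7000 - 6.6000i) / (6.7^2 + 6.6^2)
Numerator real = 8.4*6.7 - (13.3)*6.6 = -31.5
Numerator imag = -13.3*6.7 - 8.4*6.6 = -144.55
Denominator = 88.45
Re(z) = -31.5/88.45 = -0.3561
Im(z) = -144.55/88.45 = -1.6343

Re(z) = -0.3561, Im(z) = -1.6343


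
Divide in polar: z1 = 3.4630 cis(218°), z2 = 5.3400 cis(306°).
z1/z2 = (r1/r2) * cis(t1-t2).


r = 3.4630 / 5.3400 = 0.6485
theta = 218° - 306° = -88° = 272° (mod 360)

0.6485 cis(272°)


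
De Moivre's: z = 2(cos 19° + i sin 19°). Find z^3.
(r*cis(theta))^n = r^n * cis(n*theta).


r^3 = 2^3 = 8
n*theta = 3*19° = 57° = 57° (mod 360)
a = 8*cos(57°) = 4.3571
b = 8*sin(57°) = 6.7094

8 cis(57°) = 4.3571 + 6.7094i


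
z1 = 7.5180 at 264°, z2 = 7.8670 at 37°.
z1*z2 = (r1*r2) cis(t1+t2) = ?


r = 7.5180 * 7.8670 = 59.1441
theta = 264° + 37° = 301° = 301° (mod 360)

59.1441 cis(301°)


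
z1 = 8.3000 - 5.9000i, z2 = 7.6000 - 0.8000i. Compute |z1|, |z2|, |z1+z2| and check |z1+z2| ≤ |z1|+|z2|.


|z1| = sqrt(8.3^2 + (-5.9)^2) = sqrt(103.7) = 10.1833
|z2| = sqrt(7.6^2 + (-0.8)^2) = sqrt(58.4) = 7.6420
z1+z2 = 15.9000 - 6.7000i
|z1+z2| = sqrt(297.7) = 17.2540
|z1|+|z2| = 10.1833 + 7.6420 = 17.8253

|z1+z2| = 17.2540 ≤ |z1|+|z2| = 17.8253 (verified)


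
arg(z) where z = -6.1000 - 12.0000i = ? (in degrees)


Re = -6.1, Im = -12
arg = atan2(-12, -6.1) = -116.9457 degrees

arg(z) = -116.9457 degrees


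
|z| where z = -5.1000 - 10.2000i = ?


|z| = sqrt((-5.1)^2 + (-10.2)^2) = sqrt(26.01 + 104.04) = sqrt(130.05) = 11.4039

|z| = 11.4039


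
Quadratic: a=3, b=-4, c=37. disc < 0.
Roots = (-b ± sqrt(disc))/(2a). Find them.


disc = (-4)^2 - 4*3*37 = 16 - 444 = -428
sqrt(|disc|) = sqrt(428) = 20.6882
Real part = 4/(2*3) = 0.6667
Imag part = 20.6882/(2*3) = 3.4480

0.6667 ± 3.4480i


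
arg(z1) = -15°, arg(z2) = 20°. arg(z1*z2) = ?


arg(z1*z2) = -15° + 20° = 5°
Normalized to (-180°, 180°]: 5°

5°


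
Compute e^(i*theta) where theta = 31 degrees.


cos(31°) = 0.8572
sin(31°) = 0.5150

e^(i*31°) = 0.8572 + 0.5150i


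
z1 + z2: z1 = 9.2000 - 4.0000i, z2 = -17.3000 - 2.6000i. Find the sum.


Real: 9.2 - 17.3 = -8.1
Imag: -4 - 2.6 = -6.6

-8.1000 - 6.6000i


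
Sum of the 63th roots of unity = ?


The sum of all 63th roots of unity is 0.
Geometric series: (1 - w^63)/(1 - w) = (1-1)/(1-w) = 0 since w^63 = 1, w ≠ 1.
Alternatively: coefficient of z^62 in z^63 - 1 is 0.

0


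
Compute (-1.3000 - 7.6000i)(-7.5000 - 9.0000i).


Real = -1.3*(-7.5) - (-7.6)*(-9) = 9.75 - 68.4 = -58.65
Imag = -1.3*(-9) - (7.5)*(-7.6) = 11.7 + 57 = 68.7

-58.6500 + 68.7000i


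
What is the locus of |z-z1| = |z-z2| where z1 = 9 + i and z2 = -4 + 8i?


Equal distances means the locus is the perpendicular bisector of z1 and z2.
Midpoint = ((9+(-4))/2, (1+8)/2) = (2.5000, 4.5000)

Perpendicular bisector through (2.5000, 4.5000)


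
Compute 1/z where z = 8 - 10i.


|z|^2 = 64+100 = 164
1/z = (8 + 10i)/164

1/z = 0.0488 + 0.0610i


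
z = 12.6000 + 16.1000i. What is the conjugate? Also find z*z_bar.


z_bar = 12.6000 - 16.1000i
z*z_bar = 12.6^2 + 16.1^2 = 158.76 + 259.21 = 417.97

z_bar = 12.6000 - 16.1000i, z*z_bar = 417.97


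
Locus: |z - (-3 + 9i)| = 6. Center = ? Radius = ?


|z - z0| = r is a circle with center z0 and radius r.
Center = (-3, 9), radius = 6

Circle with center (-3, 9) and radius 6


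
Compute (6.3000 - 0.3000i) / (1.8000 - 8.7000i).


Conjugate of z2 = 1.8000 + 8.7000i
Numerator: (6.3000 - 0.3000i)(1.8000 + 8.7000i) = 13.9500 + 54.2700i
Denominator: 1.8^2 + (-8.7)^2 = 78.93
Result = (13.9500 + 54.2700i)/78.93

0.1767 + 0.6876i


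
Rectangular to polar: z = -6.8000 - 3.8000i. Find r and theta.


r = sqrt(46.24+14.44) = sqrt(60.68) = 7.7897
theta = atan2(-3.8, -6.8) = -150.8025 degrees

r = 7.7897, theta = -150.8025 degrees


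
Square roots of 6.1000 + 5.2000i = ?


|z| = sqrt(37.21+27.04) = 8.0156
sqrt((|z|+a)/2) = sqrt((8.0156+6.1)/2) = sqrt(7.0578) = 2.6567
sqrt((|z|-a)/2) = sqrt((8.0156-6.1)/2) = sqrt(0.9578) = 0.9787

±(2.6567 + 0.9787i) i.e. 2.6567 + 0.9787i and -2.6567 - 0.9787i


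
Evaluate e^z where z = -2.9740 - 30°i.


e^-2.9740 = 0.051099
cos(-30°) = 0.866
sin(-30°) = -0.5
Real = 0.051099*0.866 = 0.0443
Imag = 0.051099*(-0.5) = -0.0255

0.0443 - 0.0255i


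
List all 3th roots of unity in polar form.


The 3th roots of unity are cis(360k/3°) for k=0..2
Angle step = 360/3 = 120°
Primitive root: cis(120°)
Primitive root = -0.5000 + 0.8660i

3 roots at angles: 0°, 120°, 240°


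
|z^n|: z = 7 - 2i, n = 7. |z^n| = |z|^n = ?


|z| = sqrt(49+4) = sqrt(53) = 7.2801
|z^7| = |z|^7 = (sqrt(53))^7 = 53^3 * sqrt(53) = 148877*sqrt(53)

|z^7| = 148877*sqrt(53) ≈ 1083840.9200


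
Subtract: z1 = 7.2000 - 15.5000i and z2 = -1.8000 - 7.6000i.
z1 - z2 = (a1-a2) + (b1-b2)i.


Real: 7.2 + 1.8 = 9
Imag: -15.5 + 7.6 = -7.9

9.0000 - 7.9000i


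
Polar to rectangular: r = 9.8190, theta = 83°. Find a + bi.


a = 9.8190*cos(83°) = 9.8190*0.12187 = 1.1966
b = 9.8190*sin(83°) = 9.8190*0.99255 = 9.7458

1.1966 + 9.7458i


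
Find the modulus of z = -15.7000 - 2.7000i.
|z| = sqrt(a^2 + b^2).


|z| = sqrt((-15.7)^2 + (-2.7)^2) = sqrt(246.49 + 7.29) = sqrt(253.78) = 15.9305

|z| = 15.9305


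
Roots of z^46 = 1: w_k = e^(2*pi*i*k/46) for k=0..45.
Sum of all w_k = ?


The sum of all 46th roots of unity is 0.
Geometric series: (1 - w^46)/(1 - w) = (1-1)/(1-w) = 0 since w^46 = 1, w ≠ 1.
Alternatively: coefficient of z^45 in z^46 - 1 is 0.

0


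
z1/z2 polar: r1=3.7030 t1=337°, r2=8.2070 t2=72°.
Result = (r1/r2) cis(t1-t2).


r = 3.7030 / 8.2070 = 0.4512
theta = 337° - 72° = 265° = 265° (mod 360)

0.4512 cis(265°)


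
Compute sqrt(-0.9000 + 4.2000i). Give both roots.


|z| = sqrt(0.81+17.64) = 4.2953
sqrt((|z|+a)/2) = sqrt((4.2953+(-0.9))/2) = sqrt(1.6977) = 1.3029
sqrt((|z|-a)/2) = sqrt((4.2953-(-0.9))/2) = sqrt(2.5977) = 1.6117

±(1.3029 + 1.6117i) i.e. 1.3029 + 1.6117i and -1.3029 - 1.6117i


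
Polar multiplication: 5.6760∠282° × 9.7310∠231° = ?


r = 5.6760 * 9.7310 = 55.2332
theta = 282° + 231° = 513° = 153° (mod 360)

55.2332 cis(153°)


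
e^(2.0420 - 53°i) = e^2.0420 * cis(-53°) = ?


e^2.0420 = 7.7060
cos(-53°) = 0.60182
sin(-53°) = -0.79864
Real = 7.7060*0.60182 = 4.6376
Imag = 7.7060*(-0.79864) = -6.1543

4.6376 - 6.1543i


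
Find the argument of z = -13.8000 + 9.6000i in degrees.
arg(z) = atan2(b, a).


Re = -13.8, Im = 9.6
arg = atan2(9.6, -13.8) = 145.1755 degrees

arg(z) = 145.1755 degrees


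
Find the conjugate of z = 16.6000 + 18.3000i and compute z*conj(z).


z_bar = 16.6000 - 18.3000i
z*z_bar = 16.6^2 + 18.3^2 = 275.56 + 334.89 = 610.45

z_bar = 16.6000 - 18.3000i, z*z_bar = 610.45


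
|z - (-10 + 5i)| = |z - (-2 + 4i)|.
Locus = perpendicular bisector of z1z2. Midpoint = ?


Equal distances means the locus is the perpendicular bisector of z1 and z2.
Midpoint = ((-10+(-2))/2, (5+4)/2) = (-6.0000, 4.5000)

Perpendicular bisector through (-6.0000, 4.5000)


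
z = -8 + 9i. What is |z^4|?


|z| = sqrt(64+81) = sqrt(145) = 12.0416
|z^4| = |z|^4 = (sqrt(145))^4 = 145^2 = 21025

|z^4| = 21025


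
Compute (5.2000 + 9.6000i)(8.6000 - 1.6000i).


Real = 5.2*8.6 - 9.6*(-1.6) = 44.72 - (-15.36) = 60.08
Imag = 5.2*(-1.6) + 8.6*9.6 = -8.32 + 82.56 = 74.24

60.0800 + 74.2400i


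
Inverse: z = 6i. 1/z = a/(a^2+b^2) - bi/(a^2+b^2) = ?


|z|^2 = 0+36 = 36
1/z = (0 - 6i)/36

1/z = 0 - 0.1667i


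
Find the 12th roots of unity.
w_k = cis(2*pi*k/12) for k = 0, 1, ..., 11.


The 12th roots of unity are cis(360k/12°) for k=0..11
Angle step = 360/12 = 30°
Primitive root: cis(30°)
Primitive root = 0.8660 + 0.5000i

12 roots at angles: 0°, 30°, 60°, 90°, 120°, 150°, 180°, 210°, 240°, 270°, 300°, 330°


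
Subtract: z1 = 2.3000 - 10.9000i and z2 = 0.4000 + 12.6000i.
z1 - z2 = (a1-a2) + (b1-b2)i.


Real: 2.3 - 0.4 = 1.9
Imag: -10.9 - 12.6 = -23.5

1.9000 - 23.5000i


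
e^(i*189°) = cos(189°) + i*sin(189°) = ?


cos(189°) = -0.9877
sin(189°) = -0.1564

e^(i*189°) = -0.9877 - 0.1564i


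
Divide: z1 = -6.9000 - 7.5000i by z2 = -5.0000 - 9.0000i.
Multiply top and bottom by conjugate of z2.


Conjugate of z2 = -5.0000 + 9.0000i
Numerator: (-6.9000 - 7.5000i)(-5.0000 + 9.0000i) = 102.0000 - 24.6000i
Denominator: (-5)^2 + (-9)^2 = 106
Result = (102.0000 - 24.6000i)/106

0.9623 - 0.2321i


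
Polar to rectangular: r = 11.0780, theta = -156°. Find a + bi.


a = 11.0780*cos(-156°) = 11.0780*(-0.91355) = -10.1203
b = 11.0780*sin(-156°) = 11.0780*(-0.406737) = -4.5058

-10.1203 - 4.5058i


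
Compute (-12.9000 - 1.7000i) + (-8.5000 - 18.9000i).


Real: -12.9 - 8.5 = -21.4
Imag: -1.7 - 18.9 = -20.6

-21.4000 - 20.6000i


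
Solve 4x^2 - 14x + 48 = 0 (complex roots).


disc = (-14)^2 - 4*4*48 = 196 - 768 = -572
sqrt(|disc|) = sqrt(572) = 23.9165
Real part = 14/(2*4) = 1.7500
Imag part = 23.9165/(2*4) = 2.9896

1.7500 ± 2.9896i


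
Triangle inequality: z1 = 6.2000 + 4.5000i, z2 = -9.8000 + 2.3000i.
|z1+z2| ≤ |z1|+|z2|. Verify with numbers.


|z1| = sqrt(6.2^2 + 4.5^2) = sqrt(58.69) = 7.6609
|z2| = sqrt((-9.8)^2 + 2.3^2) = sqrt(101.33) = 10.0663
z1+z2 = -3.6000 + 6.8000i
|z1+z2| = sqrt(59.2) = 7.6942
|z1|+|z2| = 7.6609 + 10.0663 = 17.7272

|z1+z2| = 7.6942 ≤ |z1|+|z2| = 17.7272 (verified)


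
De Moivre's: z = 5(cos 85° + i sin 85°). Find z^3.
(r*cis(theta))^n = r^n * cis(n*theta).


r^3 = 5^3 = 125
n*theta = 3*85° = 255° = 255° (mod 360)
a = 125*cos(255°) = -32.3524
b = 125*sin(255°) = -120.7407

125 cis(255°) = -32.3524 - 120.7407i


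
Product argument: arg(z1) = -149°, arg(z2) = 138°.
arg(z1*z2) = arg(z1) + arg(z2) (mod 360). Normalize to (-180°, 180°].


arg(z1*z2) = -149° + 138° = -11°
Normalized to (-180°, 180°]: -11°

-11°


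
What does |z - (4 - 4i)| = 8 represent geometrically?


|z - z0| = r is a circle with center z0 and radius r.
Center = (4, -4), radius = 8

Circle with center (4, -4) and radius 8


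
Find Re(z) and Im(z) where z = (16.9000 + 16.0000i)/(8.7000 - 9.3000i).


Multiply by conjugate: (16.9000 + 16.0000i)(8.7000 + 9.3000i) / (8.7^2 + (-9.3)^2)
Numerator real = 16.9*8.7 + 16*(-9.3) = -1.77
Numerator imag = 16*8.7 - 16.9*(-9.3) = 296.37
Denominator = 162.18
Re(z) = -1.77/162.18 = -0.0109
Im(z) = 296.37/162.18 = 1.8274

Re(z) = -0.0109, Im(z) = 1.8274


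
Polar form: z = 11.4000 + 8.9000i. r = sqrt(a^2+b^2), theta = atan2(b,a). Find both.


r = sqrt(129.96+79.21) = sqrt(209.17) = 14.4627
theta = atan2(8.9, 11.4) = 37.9792 degrees

r = 14.4627, theta = 37.9792 degrees


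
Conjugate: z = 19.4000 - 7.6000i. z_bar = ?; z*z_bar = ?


z_bar = 19.4000 + 7.6000i
z*z_bar = 19.4^2 + (-7.6)^2 = 376.36 + 57.76 = 434.12

z_bar = 19.4000 + 7.6000i, z*z_bar = 434.12


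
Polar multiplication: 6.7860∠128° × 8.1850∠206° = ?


r = 6.7860 * 8.1850 = 55.5434
theta = 128° + 206° = 334° = 334° (mod 360)

55.5434 cis(334°)


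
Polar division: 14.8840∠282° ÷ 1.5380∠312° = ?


r = 14.8840 / 1.5380 = 9.6775
theta = 282° - 312° = -30° = 330° (mod 360)

9.6775 cis(330°)


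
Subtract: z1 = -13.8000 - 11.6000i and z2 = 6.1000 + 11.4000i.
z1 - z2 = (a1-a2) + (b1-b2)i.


Real: -13.8 - 6.1 = -19.9
Imag: -11.6 - 11.4 = -23

-19.9000 - 23.0000i


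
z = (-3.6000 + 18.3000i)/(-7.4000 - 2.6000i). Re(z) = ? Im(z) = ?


Multiply by conjugate: (-3.6000 + 18.3000i)(-7.4000 + 2.6000i) / ((-7.4)^2 + (-2.6)^2)
Numerator real = -3.6*(-7.4) + 18.3*(-2.6) = -20.94
Numerator imag = 18.3*(-7.4) - (-3.6)*(-2.6) = -144.78
Denominator = 61.52
Re(z) = -20.94/61.52 = -0.3404
Im(z) = -144.78/61.52 = -2.3534

Re(z) = -0.3404, Im(z) = -2.3534


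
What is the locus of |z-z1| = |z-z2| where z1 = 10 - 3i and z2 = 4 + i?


Equal distances means the locus is the perpendicular bisector of z1 and z2.
Midpoint = ((10+4)/2, (-3+1)/2) = (7.0000, -1.0000)

Perpendicular bisector through (7.0000, -1.0000)


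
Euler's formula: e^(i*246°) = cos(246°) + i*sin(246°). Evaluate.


cos(246°) = -0.4067
sin(246°) = -0.9135

e^(i*246°) = -0.4067 - 0.9135i


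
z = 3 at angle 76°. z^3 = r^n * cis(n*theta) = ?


r^3 = 3^3 = 27
n*theta = 3*76° = 228° = 228° (mod 360)
a = 27*cos(228°) = -18.0665
b = 27*sin(228°) = -20.0649

27 cis(228°) = -18.0665 - 20.0649i


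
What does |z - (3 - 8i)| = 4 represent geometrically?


|z - z0| = r is a circle with center z0 and radius r.
Center = (3, -8), radius = 4

Circle with center (3, -8) and radius 4


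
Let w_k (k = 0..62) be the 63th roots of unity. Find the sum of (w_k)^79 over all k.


The roots are w_k = w^k with w = e^(2*pi*i/63), and (w^k)^79 = (w^79)^k.
So S = 1 + u + u^2 + ... + u^(62) with u = w^79.
79 = 1*63 + 16, so 79 is not a multiple of 63: u = (w^63)^1 * w^16 = w^16 ≠ 1 (w is a primitive 63th root), while u^63 = (w^63)^79 = 1.
Geometric series: S = (1 - u^63)/(1 - u) = (1 - 1)/(1 - u) = 0

S = 0


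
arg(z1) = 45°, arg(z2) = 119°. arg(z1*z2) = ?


arg(z1*z2) = 45° + 119° = 164°
Normalized to (-180°, 180°]: 164°

164°


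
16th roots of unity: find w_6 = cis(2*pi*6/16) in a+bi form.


Angle = 360*6/16 = 135°
a = cos(135°) = -0.7071
b = sin(135°) = 0.7071

-0.7071 + 0.7071i


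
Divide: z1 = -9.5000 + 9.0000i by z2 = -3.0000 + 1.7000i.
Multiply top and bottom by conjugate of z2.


Conjugate of z2 = -3.0000 - 1.7000i
Numerator: (-9.5000 + 9.0000i)(-3.0000 - 1.7000i) = 43.8000 - 10.8500i
Denominator: (-3)^2 + 1.7^2 = 11.89
Result = (43.8000 - 10.8500i)/11.89

3.6838 - 0.9125i


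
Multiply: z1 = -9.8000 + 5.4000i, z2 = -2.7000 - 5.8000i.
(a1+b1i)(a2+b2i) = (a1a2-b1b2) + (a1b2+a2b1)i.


Real = -9.8*(-2.7) - 5.4*(-5.8) = 26.46 - (-31.32) = 57.78
Imag = -9.8*(-5.8) - (2.7)*5.4 = 56.84 - (14.58) = 42.26

57.7800 + 42.2600i


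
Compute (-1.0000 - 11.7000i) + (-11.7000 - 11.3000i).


Real: -1 - 11.7 = -12.7
Imag: -11.7 - 11.3 = -23

-12.7000 - 23.0000i


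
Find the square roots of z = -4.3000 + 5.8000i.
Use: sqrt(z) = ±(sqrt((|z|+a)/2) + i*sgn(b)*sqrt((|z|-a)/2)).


|z| = sqrt(18.49+33.64) = 7.2201
sqrt((|z|+a)/2) = sqrt((7.2201+(-4.3))/2) = sqrt(1.4601) = 1.2083
sqrt((|z|-a)/2) = sqrt((7.2201-(-4.3))/2) = sqrt(5.7601) = 2.4000

±(1.2083 + 2.4000i) i.e. 1.2083 + 2.4000i and -1.2083 - 2.4000i


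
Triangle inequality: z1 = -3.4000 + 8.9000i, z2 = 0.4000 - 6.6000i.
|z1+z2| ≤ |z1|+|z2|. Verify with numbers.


|z1| = sqrt((-3.4)^2 + 8.9^2) = sqrt(90.77) = 9.5273
|z2| = sqrt(0.4^2 + (-6.6)^2) = sqrt(43.72) = 6.6121
z1+z2 = -3.0000 + 2.3000i
|z1+z2| = sqrt(14.29) = 3.7802
|z1|+|z2| = 9.5273 + 6.6121 = 16.1394

|z1+z2| = 3.7802 ≤ |z1|+|z2| = 16.1394 (verified)


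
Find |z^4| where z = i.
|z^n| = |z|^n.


|z| = sqrt(0+1) = sqrt(1) = 1
|z^4| = |z|^4 = 1^4 = 1

|z^4| = 1


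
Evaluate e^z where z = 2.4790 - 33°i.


e^2.4790 = 11.9293
cos(-33°) = 0.838671
sin(-33°) = -0.54464
Real = 11.9293*0.838671 = 10.0048
Imag = 11.9293*(-0.54464) = -6.4972

10.0048 - 6.4972i


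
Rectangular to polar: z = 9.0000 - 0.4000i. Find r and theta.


r = sqrt(81+0.16) = sqrt(81.16) = 9.0089
theta = atan2(-0.4, 9) = -2.5448 degrees

r = 9.0089, theta = -2.5448 degrees


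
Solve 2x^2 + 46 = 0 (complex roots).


disc = 0^2 - 4*2*46 = 0 - 368 = -368
sqrt(|disc|) = sqrt(368) = 19.1833
Real part = 0/(2*2) = 0
Imag part = 19.1833/(2*2) = 4.7958

0 ± 4.7958i


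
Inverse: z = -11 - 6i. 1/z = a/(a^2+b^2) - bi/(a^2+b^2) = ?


|z|^2 = 121+36 = 157
1/z = (-11 + 6i)/157

1/z = -0.0701 + 0.0382i


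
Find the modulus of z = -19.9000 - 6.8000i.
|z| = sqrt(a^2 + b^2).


|z| = sqrt((-19.9)^2 + (-6.8)^2) = sqrt(396.01 + 46.24) = sqrt(442.25) = 21.0297

|z| = 21.0297


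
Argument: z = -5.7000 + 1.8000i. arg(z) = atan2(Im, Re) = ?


Re = -5.7, Im = 1.8
arg = atan2(1.8, -5.7) = 162.4744 degrees

arg(z) = 162.4744 degrees


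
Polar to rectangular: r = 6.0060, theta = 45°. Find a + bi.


a = 6.0060*cos(45°) = 6.0060*0.70711 = 4.2469
b = 6.0060*sin(45°) = 6.0060*0.70711 = 4.2469

4.2469 + 4.2469i


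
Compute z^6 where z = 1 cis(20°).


r^6 = 1^6 = 1
n*theta = 6*20° = 120° = 120° (mod 360)
a = 1*cos(120°) = -0.5000
b = 1*sin(120°) = 0.8660

1 cis(120°) = -0.5000 + 0.8660i


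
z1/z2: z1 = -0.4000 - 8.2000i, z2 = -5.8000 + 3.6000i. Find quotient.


Conjugate of z2 = -5.8000 - 3.6000i
Numerator: (-0.4000 - 8.2000i)(-5.8000 - 3.6000i) = -27.2000 + 49.0000i
Denominator: (-5.8)^2 + 3.6^2 = 46.6
Result = (-27.2000 + 49.0000i)/46.6

-0.5837 + 1.0515i


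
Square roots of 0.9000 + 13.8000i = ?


|z| = sqrt(0.81+190.44) = 13.8293
sqrt((|z|+a)/2) = sqrt((13.8293+0.9)/2) = sqrt(7.3647) = 2.7138
sqrt((|z|-a)/2) = sqrt((13.8293-0.9)/2) = sqrt(6.4647) = 2.5426

±(2.7138 + 2.5426i) i.e. 2.7138 + 2.5426i and -2.7138 - 2.5426i


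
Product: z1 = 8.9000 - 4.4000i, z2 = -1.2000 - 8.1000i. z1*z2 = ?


Real = 8.9*(-1.2) - (-4.4)*(-8.1) = -10.68 - 35.64 = -46.32
Imag = 8.9*(-8.1) - (1.2)*(-4.4) = -72.09 + 5.28 = -66.81

-46.3200 - 66.8100i


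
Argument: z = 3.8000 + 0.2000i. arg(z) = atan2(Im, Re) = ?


Re = 3.8, Im = 0.2
arg = atan2(0.2, 3.8) = 3.0128 degrees

arg(z) = 3.0128 degrees


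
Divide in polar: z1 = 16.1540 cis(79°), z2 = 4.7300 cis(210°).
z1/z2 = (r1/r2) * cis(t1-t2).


r = 16.1540 / 4.7300 = 3.4152
theta = 79° - 210° = -131° = 229° (mod 360)

3.4152 cis(229°)


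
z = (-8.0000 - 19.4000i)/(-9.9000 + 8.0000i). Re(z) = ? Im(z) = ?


Multiply by conjugate: (-8.0000 - 19.4000i)(-9.9000 - 8.0000i) / ((-9.9)^2 + 8^2)
Numerator real = -8*(-9.9) - (19.4)*8 = -76
Numerator imag = -19.4*(-9.9) - (-8)*8 = 256.06
Denominator = 162.01
Re(z) = -76/162.01 = -0.4691
Im(z) = 256.06/162.01 = 1.5805

Re(z) = -0.4691, Im(z) = 1.5805


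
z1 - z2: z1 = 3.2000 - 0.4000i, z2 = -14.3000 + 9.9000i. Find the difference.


Real: 3.2 + 14.3 = 17.5
Imag: -0.4 - 9.9 = -10.3

17.5000 - 10.3000i


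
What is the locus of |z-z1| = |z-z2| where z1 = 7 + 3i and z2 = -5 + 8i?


Equal distances means the locus is the perpendicular bisector of z1 and z2.
Midpoint = ((7+(-5))/2, (3+8)/2) = (1.0000, 5.5000)

Perpendicular bisector through (1.0000, 5.5000)


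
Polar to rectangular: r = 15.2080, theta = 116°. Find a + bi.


a = 15.2080*cos(116°) = 15.2080*(-0.43837) = -6.6667
b = 15.2080*sin(116°) = 15.2080*0.898794 = 13.6689

-6.6667 + 13.6689i


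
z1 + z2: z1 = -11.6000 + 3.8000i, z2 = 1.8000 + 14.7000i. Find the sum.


Real: -11.6 + 1.8 = -9.8
Imag: 3.8 + 14.7 = 18.5

-9.8000 + 18.5000i


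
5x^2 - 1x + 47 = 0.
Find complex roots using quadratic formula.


disc = (-1)^2 - 4*5*47 = 1 - 940 = -939
sqrt(|disc|) = sqrt(939) = 30.6431
Real part = 1/(2*5) = 0.1000
Imag part = 30.6431/(2*5) = 3.0643

0.1000 ± 3.0643i


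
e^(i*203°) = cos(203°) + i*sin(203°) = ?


cos(203°) = -0.9205
sin(203°) = -0.3907

e^(i*203°) = -0.9205 - 0.3907i


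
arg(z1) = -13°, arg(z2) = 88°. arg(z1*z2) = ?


arg(z1*z2) = -13° + 88° = 75°
Normalized to (-180°, 180°]: 75°

75°


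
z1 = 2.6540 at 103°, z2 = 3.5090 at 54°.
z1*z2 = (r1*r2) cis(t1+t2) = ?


r = 2.6540 * 3.5090 = 9.3129
theta = 103° + 54° = 157° = 157° (mod 360)

9.3129 cis(157°)


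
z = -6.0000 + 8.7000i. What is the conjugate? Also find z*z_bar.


z_bar = -6.0000 - 8.7000i
z*z_bar = (-6)^2 + 8.7^2 = 36 + 75.69 = 111.69

z_bar = -6.0000 - 8.7000i, z*z_bar = 111.69


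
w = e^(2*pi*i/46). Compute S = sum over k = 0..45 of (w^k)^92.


The roots are w_k = w^k with w = e^(2*pi*i/46), and (w^k)^92 = (w^92)^k.
So S = 1 + u + u^2 + ... + u^(45) with u = w^92.
92 = 2*46 + 0, so 92 is a multiple of 46 and u = (w^46)^2 = 1.
Every one of the 46 terms equals 1: S = 46

S = 46


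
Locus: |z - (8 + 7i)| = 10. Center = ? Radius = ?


|z - z0| = r is a circle with center z0 and radius r.
Center = (8, 7), radius = 10

Circle with center (8, 7) and radius 10


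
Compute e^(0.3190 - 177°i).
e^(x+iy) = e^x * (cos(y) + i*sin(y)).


e^0.3190 = 1.3758
cos(-177°) = -0.9986
sin(-177°) = -0.0523
Real = 1.3758*(-0.9986) = -1.3739
Imag = 1.3758*(-0.0523) = -0.0720

-1.3739 - 0.0720i


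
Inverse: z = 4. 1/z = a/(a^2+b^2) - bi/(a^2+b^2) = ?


|z|^2 = 16+0 = 16
1/z = (4 - 0i)/16

1/z = 0.2500 + 0i


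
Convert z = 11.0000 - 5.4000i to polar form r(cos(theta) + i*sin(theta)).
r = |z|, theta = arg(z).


r = sqrt(121+29.16) = sqrt(150.16) = 12.2540
theta = atan2(-5.4, 11) = -26.1468 degrees

r = 12.2540, theta = -26.1468 degrees


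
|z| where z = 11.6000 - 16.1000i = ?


|z| = sqrt(11.6^2 + (-16.1)^2) = sqrt(134.56 + 259.21) = sqrt(393.77) = 19.8436

|z| = 19.8436


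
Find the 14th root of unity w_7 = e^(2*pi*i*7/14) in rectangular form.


Angle = 360*7/14 = 180°
a = cos(180°) = -1.0000
b = sin(180°) = 0

-1.0000 + 0i


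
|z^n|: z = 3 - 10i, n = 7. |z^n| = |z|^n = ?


|z| = sqrt(9+100) = sqrt(109) = 10.4403
|z^7| = |z|^7 = (sqrt(109))^7 = 109^3 * sqrt(109) = 1295029*sqrt(109)

|z^7| = 1295029*sqrt(109) ≈ 13520499.6979


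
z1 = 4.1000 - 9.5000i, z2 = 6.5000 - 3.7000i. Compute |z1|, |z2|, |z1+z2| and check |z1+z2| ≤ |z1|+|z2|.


|z1| = sqrt(4.1^2 + (-9.5)^2) = sqrt(107.06) = 10.3470
|z2| = sqrt(6.5^2 + (-3.7)^2) = sqrt(55.94) = 7.4793
z1+z2 = 10.6000 - 13.2000i
|z1+z2| = sqrt(286.6) = 16.9293
|z1|+|z2| = 10.3470 + 7.4793 = 17.8263

|z1+z2| = 16.9293 ≤ |z1|+|z2| = 17.8263 (verified)


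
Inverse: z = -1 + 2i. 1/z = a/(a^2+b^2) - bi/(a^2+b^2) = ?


|z|^2 = 1+4 = 5
1/z = (-1 - 2i)/5

1/z = -0.2000 - 0.4000i


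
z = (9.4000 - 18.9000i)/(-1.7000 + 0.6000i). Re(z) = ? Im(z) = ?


Multiply by conjugate: (9.4000 - 18.9000i)(-1.7000 - 0.6000i) / ((-1.7)^2 + 0.6^2)
Numerator real = 9.4*(-1.7) - (18.9)*0.6 = -27.32
Numerator imag = -18.9*(-1.7) - 9.4*0.6 = 26.49
Denominator = 3.25
Re(z) = -27.32/3.25 = -8.4062
Im(z) = 26.49/3.25 = 8.1508

Re(z) = -8.4062, Im(z) = 8.1508


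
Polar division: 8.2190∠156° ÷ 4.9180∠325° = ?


r = 8.2190 / 4.9180 = 1.6712
theta = 156° - 325° = -169° = 191° (mod 360)

1.6712 cis(191°)


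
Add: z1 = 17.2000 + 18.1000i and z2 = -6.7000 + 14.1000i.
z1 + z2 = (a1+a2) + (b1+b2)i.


Real: 17.2 - 6.7 = 10.5
Imag: 18.1 + 14.1 = 32.2

10.5000 + 32.2000i


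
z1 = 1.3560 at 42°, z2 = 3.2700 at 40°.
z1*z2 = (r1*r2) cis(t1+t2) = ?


r = 1.3560 * 3.2700 = 4.4341
theta = 42° + 40° = 82° = 82° (mod 360)

4.4341 cis(82°)


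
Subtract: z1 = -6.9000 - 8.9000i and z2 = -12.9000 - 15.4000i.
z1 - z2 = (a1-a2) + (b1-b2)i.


Real: -6.9 + 12.9 = 6
Imag: -8.9 + 15.4 = 6.5

6.0000 + 6.5000i


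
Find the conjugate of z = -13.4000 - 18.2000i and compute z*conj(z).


z_bar = -13.4000 + 18.2000i
z*z_bar = (-13.4)^2 + (-18.2)^2 = 179.56 + 331.24 = 510.8

z_bar = -13.4000 + 18.2000i, z*z_bar = 510.8


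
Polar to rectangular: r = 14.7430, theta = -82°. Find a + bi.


a = 14.7430*cos(-82°) = 14.7430*0.13917 = 2.0518
b = 14.7430*sin(-82°) = 14.7430*(-0.990268) = -14.5995

2.0518 - 14.5995i


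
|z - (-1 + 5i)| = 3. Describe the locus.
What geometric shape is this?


|z - z0| = r is a circle with center z0 and radius r.
Center = (-1, 5), radius = 3

Circle with center (-1, 5) and radius 3


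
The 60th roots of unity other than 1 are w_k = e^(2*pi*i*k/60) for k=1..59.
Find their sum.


With w = e^(2*pi*i/60), all 60 of the 60th roots of unity w^0 = 1, w, ..., w^(59) sum to 0: 1 + w + ... + w^(59) = (1 - w^60)/(1 - w) = 0 since w^60 = 1, w ≠ 1.
Removing the root 1: w + w^2 + ... + w^(59) = 0 - 1 = -1

Sum = -1


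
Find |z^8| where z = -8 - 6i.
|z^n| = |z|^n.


|z| = sqrt(64+36) = sqrt(100) = 10
|z^8| = |z|^8 = 10^8 = 100000000

|z^8| = 100000000


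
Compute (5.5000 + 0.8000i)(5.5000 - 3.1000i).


Real = 5.5*5.5 - 0.8*(-3.1) = 30.25 - (-2.48) = 32.73
Imag = 5.5*(-3.1) + 5.5*0.8 = -17.05 + 4.4 = -12.65

32.7300 - 12.6500i


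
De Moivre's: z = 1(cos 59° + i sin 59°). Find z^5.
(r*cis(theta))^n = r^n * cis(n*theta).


r^5 = 1^5 = 1
n*theta = 5*59° = 295° = 295° (mod 360)
a = 1*cos(295°) = 0.4226
b = 1*sin(295°) = -0.9063

1 cis(295°) = 0.4226 - 0.9063i


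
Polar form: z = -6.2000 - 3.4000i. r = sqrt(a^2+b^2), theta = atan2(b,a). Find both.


r = sqrt(38.44+11.56) = sqrt(50) = 7.0711
theta = atan2(-3.4, -6.2) = -151.2602 degrees

r = 7.0711, theta = -151.2602 degrees


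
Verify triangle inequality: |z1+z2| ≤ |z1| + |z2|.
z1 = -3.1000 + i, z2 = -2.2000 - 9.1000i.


|z1| = sqrt((-3.1)^2 + 1^2) = sqrt(10.61) = 3.2573
|z2| = sqrt((-2.2)^2 + (-9.1)^2) = sqrt(87.65) = 9.3622
z1+z2 = -5.3000 - 8.1000i
|z1+z2| = sqrt(93.7) = 9.6799
|z1|+|z2| = 3.2573 + 9.3622 = 12.6195

|z1+z2| = 9.6799 ≤ |z1|+|z2| = 12.6195 (verified)


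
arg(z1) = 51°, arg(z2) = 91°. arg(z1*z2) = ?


arg(z1*z2) = 51° + 91° = 142°
Normalized to (-180°, 180°]: 142°

142°


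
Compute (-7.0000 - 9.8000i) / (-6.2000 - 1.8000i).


Conjugate of z2 = -6.2000 + 1.8000i
Numerator: (-7.0000 - 9.8000i)(-6.2000 + 1.8000i) = 61.0400 + 48.1600i
Denominator: (-6.2)^2 + (-1.8)^2 = 41.68
Result = (61.0400 + 48.1600i)/41.68

1.4645 + 1.1555i
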